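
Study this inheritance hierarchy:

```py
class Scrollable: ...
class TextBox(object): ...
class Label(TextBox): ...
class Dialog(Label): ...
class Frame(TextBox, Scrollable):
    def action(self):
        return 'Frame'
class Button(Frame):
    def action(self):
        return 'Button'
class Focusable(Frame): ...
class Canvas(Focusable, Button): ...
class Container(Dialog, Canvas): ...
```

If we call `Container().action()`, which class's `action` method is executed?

Button

L[Container] = Container + merge(L[Dialog], L[Canvas], [Dialog Canvas])
  take Dialog:  [Dialog Label TextBox object] + [Canvas Focusable Button Frame TextBox Scrollable object] + [Dialog Canvas]
  take Label:  [Label TextBox object] + [Canvas Focusable Button Frame TextBox Scrollable object] + [Canvas]
  take Canvas:  [TextBox object] + [Canvas Focusable Button Frame TextBox Scrollable object] + [Canvas]
  take Focusable:  [TextBox object] + [Focusable Button Frame TextBox Scrollable object]
  take Button:  [TextBox object] + [Button Frame TextBox Scrollable object]
  take Frame:  [TextBox object] + [Frame TextBox Scrollable object]
  take TextBox:  [TextBox object] + [TextBox Scrollable object]
  take Scrollable:  [object] + [Scrollable object]
  take object:  [object] + [object]
MRO: Container Dialog Label Canvas Focusable Button Frame TextBox Scrollable object
action is defined in: Button, Frame. First along the MRO is Button.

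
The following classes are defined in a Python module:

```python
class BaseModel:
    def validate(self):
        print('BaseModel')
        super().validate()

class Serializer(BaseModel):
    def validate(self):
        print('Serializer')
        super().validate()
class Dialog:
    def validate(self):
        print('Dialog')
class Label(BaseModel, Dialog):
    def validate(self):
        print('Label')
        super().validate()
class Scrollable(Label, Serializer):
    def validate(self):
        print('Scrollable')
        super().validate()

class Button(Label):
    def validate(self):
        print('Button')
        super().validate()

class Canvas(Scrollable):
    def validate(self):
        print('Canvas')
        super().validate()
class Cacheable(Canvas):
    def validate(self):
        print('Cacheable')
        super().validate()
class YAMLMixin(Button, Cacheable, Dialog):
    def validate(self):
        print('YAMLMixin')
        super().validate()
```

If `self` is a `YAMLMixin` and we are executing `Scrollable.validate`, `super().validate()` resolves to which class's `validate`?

Label

L[YAMLMixin] = YAMLMixin + merge(L[Button], L[Cacheable], L[Dialog], [Button Cacheable Dialog])
  take Button:  [Button Label BaseModel Dialog object] + [Cacheable Canvas Scrollable Label Serializer BaseModel Dialog object] + [Dialog object] + [Button Cacheable Dialog]
  take Cacheable:  [Label BaseModel Dialog object] + [Cacheable Canvas Scrollable Label Serializer BaseModel Dialog object] + [Dialog object] + [Cacheable Dialog]
  take Canvas:  [Label BaseModel Dialog object] + [Canvas Scrollable Label Serializer BaseModel Dialog object] + [Dialog object] + [Dialog]
  take Scrollable:  [Label BaseModel Dialog object] + [Scrollable Label Serializer BaseModel Dialog object] + [Dialog object] + [Dialog]
  take Label:  [Label BaseModel Dialog object] + [Label Serializer BaseModel Dialog object] + [Dialog object] + [Dialog]
  take Serializer:  [BaseModel Dialog object] + [Serializer BaseModel Dialog object] + [Dialog object] + [Dialog]
  take BaseModel:  [BaseModel Dialog object] + [BaseModel Dialog object] + [Dialog object] + [Dialog]
  take Dialog:  [Dialog object] + [Dialog object] + [Dialog object] + [Dialog]
  take object:  [object] + [object] + [object]
MRO: YAMLMixin Button Cacheable Canvas Scrollable Label Serializer BaseModel Dialog object
super() in Scrollable.validate on a YAMLMixin instance goes to the class after Scrollable in YAMLMixin's MRO: Label.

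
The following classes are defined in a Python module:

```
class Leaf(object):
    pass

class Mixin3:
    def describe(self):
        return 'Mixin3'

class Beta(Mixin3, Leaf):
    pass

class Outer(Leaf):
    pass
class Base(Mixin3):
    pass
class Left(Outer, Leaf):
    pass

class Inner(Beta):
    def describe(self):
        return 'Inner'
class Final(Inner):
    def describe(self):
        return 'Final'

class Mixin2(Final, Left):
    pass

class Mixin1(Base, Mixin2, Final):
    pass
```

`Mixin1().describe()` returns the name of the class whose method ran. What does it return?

L[Mixin1] = Mixin1 + merge(L[Base], L[Mixin2], L[Final], [Base Mixin2 Final])
  take Base:  [Base Mixin3 object] + [Mixin2 Final Inner Beta Mixin3 Left Outer Leaf object] + [Final Inner Beta Mixin3 Leaf object] + [Base Mixin2 Final]
  take Mixin2:  [Mixin3 object] + [Mixin2 Final Inner Beta Mixin3 Left Outer Leaf object] + [Final Inner Beta Mixin3 Leaf object] + [Mixin2 Final]
  take Final:  [Mixin3 object] + [Final Inner Beta Mixin3 Left Outer Leaf object] + [Final Inner Beta Mixin3 Leaf object] + [Final]
  take Inner:  [Mixin3 object] + [Inner Beta Mixin3 Left Outer Leaf object] + [Inner Beta Mixin3 Leaf object]
  take Beta:  [Mixin3 object] + [Beta Mixin3 Left Outer Leaf object] + [Beta Mixin3 Leaf object]
  take Mixin3:  [Mixin3 object] + [Mixin3 Left Outer Leaf object] + [Mixin3 Leaf object]
  take Left:  [object] + [Left Outer Leaf object] + [Leaf object]
  take Outer:  [object] + [Outer Leaf object] + [Leaf object]
  take Leaf:  [object] + [Leaf object] + [Leaf object]
  take object:  [object] + [object] + [object]
MRO: Mixin1 Base Mixin2 Final Inner Beta Mixin3 Left Outer Leaf object
describe is defined in: Final, Inner, Mixin3. First along the MRO is Final.

Final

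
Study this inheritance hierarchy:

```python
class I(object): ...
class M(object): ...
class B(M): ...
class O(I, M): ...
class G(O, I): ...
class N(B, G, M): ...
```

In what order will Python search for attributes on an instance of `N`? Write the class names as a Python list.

[N, B, G, O, I, M, object]

L[N] = N + merge(L[B], L[G], L[M], [B G M])
  take B:  [B M object] + [G O I M object] + [M object] + [B G M]
  take G:  [M object] + [G O I M object] + [M object] + [G M]
  take O:  [M object] + [O I M object] + [M object] + [M]
  take I:  [M object] + [I M object] + [M object] + [M]
  take M:  [M object] + [M object] + [M object] + [M]
  take object:  [object] + [object] + [object]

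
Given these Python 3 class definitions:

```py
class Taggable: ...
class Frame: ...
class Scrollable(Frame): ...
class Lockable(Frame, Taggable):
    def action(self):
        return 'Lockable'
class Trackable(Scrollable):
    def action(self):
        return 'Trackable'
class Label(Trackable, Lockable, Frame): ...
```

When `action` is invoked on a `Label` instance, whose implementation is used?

L[Label] = Label + merge(L[Trackable], L[Lockable], L[Frame], [Trackable Lockable Frame])
  take Trackable:  [Trackable Scrollable Frame object] + [Lockable Frame Taggable object] + [Frame object] + [Trackable Lockable Frame]
  take Scrollable:  [Scrollable Frame object] + [Lockable Frame Taggable object] + [Frame object] + [Lockable Frame]
  take Lockable:  [Frame object] + [Lockable Frame Taggable object] + [Frame object] + [Lockable Frame]
  take Frame:  [Frame object] + [Frame Taggable object] + [Frame object] + [Frame]
  take Taggable:  [object] + [Taggable object] + [object]
  take object:  [object] + [object] + [object]
MRO: Label Trackable Scrollable Lockable Frame Taggable object
action is defined in: Lockable, Trackable. First along the MRO is Trackable.

Trackable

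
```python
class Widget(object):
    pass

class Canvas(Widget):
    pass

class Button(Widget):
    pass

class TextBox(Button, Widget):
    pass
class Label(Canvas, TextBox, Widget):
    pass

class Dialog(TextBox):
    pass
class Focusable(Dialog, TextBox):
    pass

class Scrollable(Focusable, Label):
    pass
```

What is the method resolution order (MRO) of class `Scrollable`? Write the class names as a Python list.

[Scrollable, Focusable, Dialog, Label, Canvas, TextBox, Button, Widget, object]

L[Scrollable] = Scrollable + merge(L[Focusable], L[Label], [Focusable Label])
  take Focusable:  [Focusable Dialog TextBox Button Widget object] + [Label Canvas TextBox Button Widget object] + [Focusable Label]
  take Dialog:  [Dialog TextBox Button Widget object] + [Label Canvas TextBox Button Widget object] + [Label]
  take Label:  [TextBox Button Widget object] + [Label Canvas TextBox Button Widget object] + [Label]
  take Canvas:  [TextBox Button Widget object] + [Canvas TextBox Button Widget object]
  take TextBox:  [TextBox Button Widget object] + [TextBox Button Widget object]
  take Button:  [Button Widget object] + [Button Widget object]
  take Widget:  [Widget object] + [Widget object]
  take object:  [object] + [object]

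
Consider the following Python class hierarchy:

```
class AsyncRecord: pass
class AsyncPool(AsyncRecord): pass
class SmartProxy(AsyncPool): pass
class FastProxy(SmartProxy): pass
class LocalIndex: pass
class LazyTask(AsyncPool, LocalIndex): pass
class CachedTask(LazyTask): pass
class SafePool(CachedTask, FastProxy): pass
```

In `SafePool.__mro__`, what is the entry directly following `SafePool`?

CachedTask

L[SafePool] = SafePool + merge(L[CachedTask], L[FastProxy], [CachedTask FastProxy])
  take CachedTask:  [CachedTask LazyTask AsyncPool AsyncRecord LocalIndex object] + [FastProxy SmartProxy AsyncPool AsyncRecord object] + [CachedTask FastProxy]
  take LazyTask:  [LazyTask AsyncPool AsyncRecord LocalIndex object] + [FastProxy SmartProxy AsyncPool AsyncRecord object] + [FastProxy]
  take FastProxy:  [AsyncPool AsyncRecord LocalIndex object] + [FastProxy SmartProxy AsyncPool AsyncRecord object] + [FastProxy]
  take SmartProxy:  [AsyncPool AsyncRecord LocalIndex object] + [SmartProxy AsyncPool AsyncRecord object]
  take AsyncPool:  [AsyncPool AsyncRecord LocalIndex object] + [AsyncPool AsyncRecord object]
  take AsyncRecord:  [AsyncRecord LocalIndex object] + [AsyncRecord object]
  take LocalIndex:  [LocalIndex object] + [object]
  take object:  [object] + [object]
MRO: SafePool CachedTask LazyTask FastProxy SmartProxy AsyncPool AsyncRecord LocalIndex object
SafePool is at position 0; next is CachedTask.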